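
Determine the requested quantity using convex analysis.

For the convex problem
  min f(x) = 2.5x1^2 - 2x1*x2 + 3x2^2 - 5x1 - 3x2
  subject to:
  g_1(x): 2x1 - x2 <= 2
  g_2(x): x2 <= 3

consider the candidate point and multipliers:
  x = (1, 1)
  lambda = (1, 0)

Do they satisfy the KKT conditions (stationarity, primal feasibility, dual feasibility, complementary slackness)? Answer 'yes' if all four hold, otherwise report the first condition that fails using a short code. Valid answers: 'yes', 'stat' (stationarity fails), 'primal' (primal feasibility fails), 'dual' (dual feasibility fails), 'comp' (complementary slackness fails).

Gradient of f: grad f(x) = Q x + c = (-2, 1)
Constraint values g_i(x) = a_i^T x - b_i:
  g_1((1, 1)) = -1
  g_2((1, 1)) = -2
Stationarity residual: grad f(x) + sum_i lambda_i a_i = (0, 0)
  -> stationarity OK
Primal feasibility (all g_i <= 0): OK
Dual feasibility (all lambda_i >= 0): OK
Complementary slackness (lambda_i * g_i(x) = 0 for all i): FAILS

Verdict: the first failing condition is complementary_slackness -> comp.

comp


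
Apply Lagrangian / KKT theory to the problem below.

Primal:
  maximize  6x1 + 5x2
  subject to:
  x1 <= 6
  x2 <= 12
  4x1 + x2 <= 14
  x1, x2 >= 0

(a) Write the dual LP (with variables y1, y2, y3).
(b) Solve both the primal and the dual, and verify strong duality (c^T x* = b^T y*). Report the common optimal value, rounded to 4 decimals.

The standard primal-dual pair for 'max c^T x s.t. A x <= b, x >= 0' is:
  Dual:  min b^T y  s.t.  A^T y >= c,  y >= 0.

So the dual LP is:
  minimize  6y1 + 12y2 + 14y3
  subject to:
    y1 + 4y3 >= 6
    y2 + y3 >= 5
    y1, y2, y3 >= 0

Solving the primal: x* = (0.5, 12).
  primal value c^T x* = 63.
Solving the dual: y* = (0, 3.5, 1.5).
  dual value b^T y* = 63.
Strong duality: c^T x* = b^T y*. Confirmed.

63


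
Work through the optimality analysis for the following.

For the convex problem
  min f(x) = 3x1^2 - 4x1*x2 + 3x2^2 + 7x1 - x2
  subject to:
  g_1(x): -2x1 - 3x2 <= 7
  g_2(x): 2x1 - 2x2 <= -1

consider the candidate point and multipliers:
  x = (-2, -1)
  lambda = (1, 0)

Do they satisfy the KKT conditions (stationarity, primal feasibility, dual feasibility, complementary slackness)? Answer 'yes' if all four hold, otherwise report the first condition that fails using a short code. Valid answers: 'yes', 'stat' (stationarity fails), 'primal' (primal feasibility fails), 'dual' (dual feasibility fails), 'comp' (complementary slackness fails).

Gradient of f: grad f(x) = Q x + c = (-1, 1)
Constraint values g_i(x) = a_i^T x - b_i:
  g_1((-2, -1)) = 0
  g_2((-2, -1)) = -1
Stationarity residual: grad f(x) + sum_i lambda_i a_i = (-3, -2)
  -> stationarity FAILS
Primal feasibility (all g_i <= 0): OK
Dual feasibility (all lambda_i >= 0): OK
Complementary slackness (lambda_i * g_i(x) = 0 for all i): OK

Verdict: the first failing condition is stationarity -> stat.

stat


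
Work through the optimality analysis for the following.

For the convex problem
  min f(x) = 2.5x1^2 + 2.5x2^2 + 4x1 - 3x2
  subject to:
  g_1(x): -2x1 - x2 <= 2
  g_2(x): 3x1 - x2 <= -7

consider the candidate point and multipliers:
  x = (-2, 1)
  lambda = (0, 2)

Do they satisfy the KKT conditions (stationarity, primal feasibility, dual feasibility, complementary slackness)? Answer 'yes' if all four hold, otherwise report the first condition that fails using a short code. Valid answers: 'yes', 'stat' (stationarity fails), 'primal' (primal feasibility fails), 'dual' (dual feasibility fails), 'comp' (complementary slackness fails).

Gradient of f: grad f(x) = Q x + c = (-6, 2)
Constraint values g_i(x) = a_i^T x - b_i:
  g_1((-2, 1)) = 1
  g_2((-2, 1)) = 0
Stationarity residual: grad f(x) + sum_i lambda_i a_i = (0, 0)
  -> stationarity OK
Primal feasibility (all g_i <= 0): FAILS
Dual feasibility (all lambda_i >= 0): OK
Complementary slackness (lambda_i * g_i(x) = 0 for all i): OK

Verdict: the first failing condition is primal_feasibility -> primal.

primal


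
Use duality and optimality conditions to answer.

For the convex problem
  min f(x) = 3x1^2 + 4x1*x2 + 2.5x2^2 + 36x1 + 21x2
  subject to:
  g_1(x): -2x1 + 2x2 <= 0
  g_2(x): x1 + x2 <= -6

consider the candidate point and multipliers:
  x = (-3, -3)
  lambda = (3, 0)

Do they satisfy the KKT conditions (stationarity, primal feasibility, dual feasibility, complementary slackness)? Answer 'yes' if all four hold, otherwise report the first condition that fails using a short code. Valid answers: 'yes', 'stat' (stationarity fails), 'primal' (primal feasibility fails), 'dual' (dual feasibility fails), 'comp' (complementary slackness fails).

Gradient of f: grad f(x) = Q x + c = (6, -6)
Constraint values g_i(x) = a_i^T x - b_i:
  g_1((-3, -3)) = 0
  g_2((-3, -3)) = 0
Stationarity residual: grad f(x) + sum_i lambda_i a_i = (0, 0)
  -> stationarity OK
Primal feasibility (all g_i <= 0): OK
Dual feasibility (all lambda_i >= 0): OK
Complementary slackness (lambda_i * g_i(x) = 0 for all i): OK

Verdict: yes, KKT holds.

yes


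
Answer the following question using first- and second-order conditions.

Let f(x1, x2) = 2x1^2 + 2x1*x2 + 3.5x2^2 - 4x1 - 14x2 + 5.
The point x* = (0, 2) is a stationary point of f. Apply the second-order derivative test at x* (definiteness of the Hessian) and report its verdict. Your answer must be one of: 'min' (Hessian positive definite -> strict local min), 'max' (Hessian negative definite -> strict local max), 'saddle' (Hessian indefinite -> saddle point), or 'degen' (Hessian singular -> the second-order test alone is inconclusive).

Compute the Hessian H = grad^2 f:
  H = [[4, 2], [2, 7]]
Verify stationarity: grad f(x*) = H x* + g = (0, 0).
Eigenvalues of H: 3, 8.
Both eigenvalues > 0, so H is positive definite -> x* is a strict local min.

min


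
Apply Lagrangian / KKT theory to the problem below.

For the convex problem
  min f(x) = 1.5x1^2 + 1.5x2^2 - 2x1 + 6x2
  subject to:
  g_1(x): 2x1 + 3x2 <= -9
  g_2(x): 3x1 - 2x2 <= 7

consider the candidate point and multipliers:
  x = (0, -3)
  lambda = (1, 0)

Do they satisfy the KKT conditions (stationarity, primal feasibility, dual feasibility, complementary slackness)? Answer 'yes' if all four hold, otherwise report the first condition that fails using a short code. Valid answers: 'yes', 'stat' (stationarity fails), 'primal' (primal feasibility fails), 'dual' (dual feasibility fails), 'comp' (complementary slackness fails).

Gradient of f: grad f(x) = Q x + c = (-2, -3)
Constraint values g_i(x) = a_i^T x - b_i:
  g_1((0, -3)) = 0
  g_2((0, -3)) = -1
Stationarity residual: grad f(x) + sum_i lambda_i a_i = (0, 0)
  -> stationarity OK
Primal feasibility (all g_i <= 0): OK
Dual feasibility (all lambda_i >= 0): OK
Complementary slackness (lambda_i * g_i(x) = 0 for all i): OK

Verdict: yes, KKT holds.

yes


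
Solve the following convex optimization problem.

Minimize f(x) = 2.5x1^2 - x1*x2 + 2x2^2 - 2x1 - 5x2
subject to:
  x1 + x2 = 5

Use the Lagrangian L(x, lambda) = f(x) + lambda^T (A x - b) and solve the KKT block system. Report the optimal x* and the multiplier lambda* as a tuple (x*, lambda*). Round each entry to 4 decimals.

Form the Lagrangian:
  L(x, lambda) = (1/2) x^T Q x + c^T x + lambda^T (A x - b)
Stationarity (grad_x L = 0): Q x + c + A^T lambda = 0.
Primal feasibility: A x = b.

This gives the KKT block system:
  [ Q   A^T ] [ x     ]   [-c ]
  [ A    0  ] [ lambda ] = [ b ]

Solving the linear system:
  x*      = (2, 3)
  lambda* = (-5)
  f(x*)   = 3

x* = (2, 3), lambda* = (-5)


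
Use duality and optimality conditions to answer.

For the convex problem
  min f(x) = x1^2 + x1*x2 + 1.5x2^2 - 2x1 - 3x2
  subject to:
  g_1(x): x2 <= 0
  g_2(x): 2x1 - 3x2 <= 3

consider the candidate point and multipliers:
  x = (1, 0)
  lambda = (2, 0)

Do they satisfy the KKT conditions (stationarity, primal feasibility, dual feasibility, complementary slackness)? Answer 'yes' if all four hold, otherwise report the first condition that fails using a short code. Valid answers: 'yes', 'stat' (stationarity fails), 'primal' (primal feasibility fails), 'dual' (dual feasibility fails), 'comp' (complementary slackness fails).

Gradient of f: grad f(x) = Q x + c = (0, -2)
Constraint values g_i(x) = a_i^T x - b_i:
  g_1((1, 0)) = 0
  g_2((1, 0)) = -1
Stationarity residual: grad f(x) + sum_i lambda_i a_i = (0, 0)
  -> stationarity OK
Primal feasibility (all g_i <= 0): OK
Dual feasibility (all lambda_i >= 0): OK
Complementary slackness (lambda_i * g_i(x) = 0 for all i): OK

Verdict: yes, KKT holds.

yes


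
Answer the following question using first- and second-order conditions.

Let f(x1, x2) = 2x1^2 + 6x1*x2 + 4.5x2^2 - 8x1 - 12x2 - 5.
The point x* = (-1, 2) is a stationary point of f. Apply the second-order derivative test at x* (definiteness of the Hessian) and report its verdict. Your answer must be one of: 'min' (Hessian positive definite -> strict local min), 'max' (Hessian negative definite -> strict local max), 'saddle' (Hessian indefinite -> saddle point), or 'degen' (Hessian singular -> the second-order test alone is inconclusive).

Compute the Hessian H = grad^2 f:
  H = [[4, 6], [6, 9]]
Verify stationarity: grad f(x*) = H x* + g = (0, 0).
Eigenvalues of H: 0, 13.
H has a zero eigenvalue (singular; positive semidefinite but not definite), so H is neither positive definite, negative definite, nor indefinite. The second-order test alone is inconclusive -> degen.
(Indeed, f is constant along the null direction of H through x*, so x* is not a strict local extremum.)

degen


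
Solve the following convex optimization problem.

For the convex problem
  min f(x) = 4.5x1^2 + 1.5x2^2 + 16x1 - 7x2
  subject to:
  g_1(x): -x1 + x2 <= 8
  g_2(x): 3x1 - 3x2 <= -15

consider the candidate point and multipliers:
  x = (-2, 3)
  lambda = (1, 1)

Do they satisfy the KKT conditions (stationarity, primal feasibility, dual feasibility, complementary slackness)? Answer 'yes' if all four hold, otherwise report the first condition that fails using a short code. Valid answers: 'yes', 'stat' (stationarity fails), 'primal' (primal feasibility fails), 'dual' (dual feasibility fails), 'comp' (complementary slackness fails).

Gradient of f: grad f(x) = Q x + c = (-2, 2)
Constraint values g_i(x) = a_i^T x - b_i:
  g_1((-2, 3)) = -3
  g_2((-2, 3)) = 0
Stationarity residual: grad f(x) + sum_i lambda_i a_i = (0, 0)
  -> stationarity OK
Primal feasibility (all g_i <= 0): OK
Dual feasibility (all lambda_i >= 0): OK
Complementary slackness (lambda_i * g_i(x) = 0 for all i): FAILS

Verdict: the first failing condition is complementary_slackness -> comp.

comp


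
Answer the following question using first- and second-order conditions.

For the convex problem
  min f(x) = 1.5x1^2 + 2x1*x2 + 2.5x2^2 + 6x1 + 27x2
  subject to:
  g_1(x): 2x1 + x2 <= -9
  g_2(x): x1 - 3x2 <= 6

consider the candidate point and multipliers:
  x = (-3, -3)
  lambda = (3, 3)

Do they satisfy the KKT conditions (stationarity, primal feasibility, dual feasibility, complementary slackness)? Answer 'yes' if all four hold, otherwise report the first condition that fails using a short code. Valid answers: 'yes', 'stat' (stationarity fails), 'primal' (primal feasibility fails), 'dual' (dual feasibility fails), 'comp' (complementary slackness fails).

Gradient of f: grad f(x) = Q x + c = (-9, 6)
Constraint values g_i(x) = a_i^T x - b_i:
  g_1((-3, -3)) = 0
  g_2((-3, -3)) = 0
Stationarity residual: grad f(x) + sum_i lambda_i a_i = (0, 0)
  -> stationarity OK
Primal feasibility (all g_i <= 0): OK
Dual feasibility (all lambda_i >= 0): OK
Complementary slackness (lambda_i * g_i(x) = 0 for all i): OK

Verdict: yes, KKT holds.

yes


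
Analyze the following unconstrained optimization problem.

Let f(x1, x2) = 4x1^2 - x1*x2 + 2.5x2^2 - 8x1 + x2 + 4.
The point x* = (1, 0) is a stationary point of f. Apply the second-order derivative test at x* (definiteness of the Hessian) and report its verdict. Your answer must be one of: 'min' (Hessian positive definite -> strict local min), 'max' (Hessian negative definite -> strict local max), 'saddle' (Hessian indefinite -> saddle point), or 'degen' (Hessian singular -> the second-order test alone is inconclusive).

Compute the Hessian H = grad^2 f:
  H = [[8, -1], [-1, 5]]
Verify stationarity: grad f(x*) = H x* + g = (0, 0).
Eigenvalues of H: 4.6972, 8.3028.
Both eigenvalues > 0, so H is positive definite -> x* is a strict local min.

min


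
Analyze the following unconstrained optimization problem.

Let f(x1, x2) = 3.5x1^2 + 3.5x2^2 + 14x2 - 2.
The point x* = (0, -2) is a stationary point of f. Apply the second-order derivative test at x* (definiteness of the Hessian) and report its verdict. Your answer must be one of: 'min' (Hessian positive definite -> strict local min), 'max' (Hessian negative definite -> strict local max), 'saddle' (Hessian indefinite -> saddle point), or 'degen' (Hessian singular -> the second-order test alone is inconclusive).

Compute the Hessian H = grad^2 f:
  H = [[7, 0], [0, 7]]
Verify stationarity: grad f(x*) = H x* + g = (0, 0).
Eigenvalues of H: 7, 7.
Both eigenvalues > 0, so H is positive definite -> x* is a strict local min.

min


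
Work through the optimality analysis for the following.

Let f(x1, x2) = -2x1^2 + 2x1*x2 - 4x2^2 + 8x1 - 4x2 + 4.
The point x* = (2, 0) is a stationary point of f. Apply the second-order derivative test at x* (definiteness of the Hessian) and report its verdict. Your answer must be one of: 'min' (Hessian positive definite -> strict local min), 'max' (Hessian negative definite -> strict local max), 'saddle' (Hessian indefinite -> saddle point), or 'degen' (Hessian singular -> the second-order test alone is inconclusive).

Compute the Hessian H = grad^2 f:
  H = [[-4, 2], [2, -8]]
Verify stationarity: grad f(x*) = H x* + g = (0, 0).
Eigenvalues of H: -8.8284, -3.1716.
Both eigenvalues < 0, so H is negative definite -> x* is a strict local max.

max


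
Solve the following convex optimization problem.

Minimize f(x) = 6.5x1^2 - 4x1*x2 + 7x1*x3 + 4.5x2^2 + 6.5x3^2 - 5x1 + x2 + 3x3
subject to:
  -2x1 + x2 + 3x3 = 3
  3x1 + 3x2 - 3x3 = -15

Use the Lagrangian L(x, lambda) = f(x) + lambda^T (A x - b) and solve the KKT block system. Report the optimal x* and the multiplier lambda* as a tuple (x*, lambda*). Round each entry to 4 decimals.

Form the Lagrangian:
  L(x, lambda) = (1/2) x^T Q x + c^T x + lambda^T (A x - b)
Stationarity (grad_x L = 0): Q x + c + A^T lambda = 0.
Primal feasibility: A x = b.

This gives the KKT block system:
  [ Q   A^T ] [ x     ]   [-c ]
  [ A    0  ] [ lambda ] = [ b ]

Solving the linear system:
  x*      = (-1.4757, -2.6311, 0.8933)
  lambda* = (3.1236, 4.5512)
  f(x*)   = 33.162

x* = (-1.4757, -2.6311, 0.8933), lambda* = (3.1236, 4.5512)


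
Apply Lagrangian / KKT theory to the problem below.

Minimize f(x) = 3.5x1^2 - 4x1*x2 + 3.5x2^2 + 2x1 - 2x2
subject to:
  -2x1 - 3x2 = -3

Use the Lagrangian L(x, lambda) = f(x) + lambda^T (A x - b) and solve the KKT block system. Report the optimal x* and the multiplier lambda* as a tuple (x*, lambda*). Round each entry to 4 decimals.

Form the Lagrangian:
  L(x, lambda) = (1/2) x^T Q x + c^T x + lambda^T (A x - b)
Stationarity (grad_x L = 0): Q x + c + A^T lambda = 0.
Primal feasibility: A x = b.

This gives the KKT block system:
  [ Q   A^T ] [ x     ]   [-c ]
  [ A    0  ] [ lambda ] = [ b ]

Solving the linear system:
  x*      = (0.3453, 0.7698)
  lambda* = (0.6691)
  f(x*)   = 0.5791

x* = (0.3453, 0.7698), lambda* = (0.6691)


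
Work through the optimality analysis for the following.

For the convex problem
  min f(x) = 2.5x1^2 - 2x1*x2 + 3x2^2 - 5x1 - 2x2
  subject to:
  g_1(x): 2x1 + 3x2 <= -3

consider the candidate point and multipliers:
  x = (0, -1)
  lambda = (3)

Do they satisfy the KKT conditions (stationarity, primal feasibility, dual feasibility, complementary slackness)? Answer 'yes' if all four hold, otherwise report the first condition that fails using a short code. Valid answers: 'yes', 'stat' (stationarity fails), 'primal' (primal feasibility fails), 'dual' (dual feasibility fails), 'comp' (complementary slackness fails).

Gradient of f: grad f(x) = Q x + c = (-3, -8)
Constraint values g_i(x) = a_i^T x - b_i:
  g_1((0, -1)) = 0
Stationarity residual: grad f(x) + sum_i lambda_i a_i = (3, 1)
  -> stationarity FAILS
Primal feasibility (all g_i <= 0): OK
Dual feasibility (all lambda_i >= 0): OK
Complementary slackness (lambda_i * g_i(x) = 0 for all i): OK

Verdict: the first failing condition is stationarity -> stat.

stat


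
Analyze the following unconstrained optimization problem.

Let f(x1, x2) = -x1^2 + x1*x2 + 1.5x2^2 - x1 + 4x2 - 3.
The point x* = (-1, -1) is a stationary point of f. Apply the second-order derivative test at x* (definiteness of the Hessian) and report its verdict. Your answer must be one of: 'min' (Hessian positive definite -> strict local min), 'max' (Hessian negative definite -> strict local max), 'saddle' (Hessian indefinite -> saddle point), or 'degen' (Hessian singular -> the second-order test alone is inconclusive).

Compute the Hessian H = grad^2 f:
  H = [[-2, 1], [1, 3]]
Verify stationarity: grad f(x*) = H x* + g = (0, 0).
Eigenvalues of H: -2.1926, 3.1926.
Eigenvalues have mixed signs, so H is indefinite -> x* is a saddle point.

saddle


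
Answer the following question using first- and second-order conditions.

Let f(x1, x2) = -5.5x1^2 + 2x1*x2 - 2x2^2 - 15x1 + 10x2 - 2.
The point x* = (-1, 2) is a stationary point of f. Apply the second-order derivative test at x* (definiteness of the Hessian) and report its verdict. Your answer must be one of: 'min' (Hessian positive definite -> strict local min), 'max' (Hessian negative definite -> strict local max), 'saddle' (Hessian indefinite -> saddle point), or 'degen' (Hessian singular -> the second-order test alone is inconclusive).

Compute the Hessian H = grad^2 f:
  H = [[-11, 2], [2, -4]]
Verify stationarity: grad f(x*) = H x* + g = (0, 0).
Eigenvalues of H: -11.5311, -3.4689.
Both eigenvalues < 0, so H is negative definite -> x* is a strict local max.

max


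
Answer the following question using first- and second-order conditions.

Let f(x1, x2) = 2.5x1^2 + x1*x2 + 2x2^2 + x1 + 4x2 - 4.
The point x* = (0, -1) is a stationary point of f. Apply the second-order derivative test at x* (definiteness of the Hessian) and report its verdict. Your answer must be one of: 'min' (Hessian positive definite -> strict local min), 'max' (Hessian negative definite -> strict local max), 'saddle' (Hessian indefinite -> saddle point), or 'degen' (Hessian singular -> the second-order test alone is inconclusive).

Compute the Hessian H = grad^2 f:
  H = [[5, 1], [1, 4]]
Verify stationarity: grad f(x*) = H x* + g = (0, 0).
Eigenvalues of H: 3.382, 5.618.
Both eigenvalues > 0, so H is positive definite -> x* is a strict local min.

min


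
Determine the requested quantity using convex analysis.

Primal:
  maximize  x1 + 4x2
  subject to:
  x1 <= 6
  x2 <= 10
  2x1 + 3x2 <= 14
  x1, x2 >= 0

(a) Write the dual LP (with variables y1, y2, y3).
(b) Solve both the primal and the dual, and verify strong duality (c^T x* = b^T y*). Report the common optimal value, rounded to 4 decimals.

The standard primal-dual pair for 'max c^T x s.t. A x <= b, x >= 0' is:
  Dual:  min b^T y  s.t.  A^T y >= c,  y >= 0.

So the dual LP is:
  minimize  6y1 + 10y2 + 14y3
  subject to:
    y1 + 2y3 >= 1
    y2 + 3y3 >= 4
    y1, y2, y3 >= 0

Solving the primal: x* = (0, 4.6667).
  primal value c^T x* = 18.6667.
Solving the dual: y* = (0, 0, 1.3333).
  dual value b^T y* = 18.6667.
Strong duality: c^T x* = b^T y*. Confirmed.

18.6667


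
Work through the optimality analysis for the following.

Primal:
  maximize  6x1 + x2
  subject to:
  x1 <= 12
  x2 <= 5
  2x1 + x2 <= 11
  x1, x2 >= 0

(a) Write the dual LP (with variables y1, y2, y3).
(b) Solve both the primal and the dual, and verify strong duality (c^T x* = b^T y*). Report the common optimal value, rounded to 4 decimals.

The standard primal-dual pair for 'max c^T x s.t. A x <= b, x >= 0' is:
  Dual:  min b^T y  s.t.  A^T y >= c,  y >= 0.

So the dual LP is:
  minimize  12y1 + 5y2 + 11y3
  subject to:
    y1 + 2y3 >= 6
    y2 + y3 >= 1
    y1, y2, y3 >= 0

Solving the primal: x* = (5.5, 0).
  primal value c^T x* = 33.
Solving the dual: y* = (0, 0, 3).
  dual value b^T y* = 33.
Strong duality: c^T x* = b^T y*. Confirmed.

33


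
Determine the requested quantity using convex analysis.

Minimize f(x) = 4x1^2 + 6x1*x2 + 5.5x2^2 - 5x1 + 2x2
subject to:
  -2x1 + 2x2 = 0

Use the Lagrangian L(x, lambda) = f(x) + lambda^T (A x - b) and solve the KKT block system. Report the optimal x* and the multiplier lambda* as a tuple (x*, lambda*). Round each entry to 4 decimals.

Form the Lagrangian:
  L(x, lambda) = (1/2) x^T Q x + c^T x + lambda^T (A x - b)
Stationarity (grad_x L = 0): Q x + c + A^T lambda = 0.
Primal feasibility: A x = b.

This gives the KKT block system:
  [ Q   A^T ] [ x     ]   [-c ]
  [ A    0  ] [ lambda ] = [ b ]

Solving the linear system:
  x*      = (0.0968, 0.0968)
  lambda* = (-1.8226)
  f(x*)   = -0.1452

x* = (0.0968, 0.0968), lambda* = (-1.8226)


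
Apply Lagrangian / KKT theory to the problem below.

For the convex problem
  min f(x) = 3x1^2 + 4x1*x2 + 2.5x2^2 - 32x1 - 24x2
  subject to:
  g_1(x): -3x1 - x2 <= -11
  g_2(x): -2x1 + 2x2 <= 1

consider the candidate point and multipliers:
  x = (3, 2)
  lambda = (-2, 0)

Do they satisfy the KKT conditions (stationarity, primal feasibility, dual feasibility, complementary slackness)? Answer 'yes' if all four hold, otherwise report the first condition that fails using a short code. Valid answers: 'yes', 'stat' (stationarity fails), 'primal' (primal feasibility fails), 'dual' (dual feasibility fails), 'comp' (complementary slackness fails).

Gradient of f: grad f(x) = Q x + c = (-6, -2)
Constraint values g_i(x) = a_i^T x - b_i:
  g_1((3, 2)) = 0
  g_2((3, 2)) = -3
Stationarity residual: grad f(x) + sum_i lambda_i a_i = (0, 0)
  -> stationarity OK
Primal feasibility (all g_i <= 0): OK
Dual feasibility (all lambda_i >= 0): FAILS
Complementary slackness (lambda_i * g_i(x) = 0 for all i): OK

Verdict: the first failing condition is dual_feasibility -> dual.

dual


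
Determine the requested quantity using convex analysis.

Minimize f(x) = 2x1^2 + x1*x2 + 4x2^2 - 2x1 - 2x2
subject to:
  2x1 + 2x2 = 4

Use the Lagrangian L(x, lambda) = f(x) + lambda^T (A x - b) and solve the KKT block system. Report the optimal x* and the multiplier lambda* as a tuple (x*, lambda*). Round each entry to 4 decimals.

Form the Lagrangian:
  L(x, lambda) = (1/2) x^T Q x + c^T x + lambda^T (A x - b)
Stationarity (grad_x L = 0): Q x + c + A^T lambda = 0.
Primal feasibility: A x = b.

This gives the KKT block system:
  [ Q   A^T ] [ x     ]   [-c ]
  [ A    0  ] [ lambda ] = [ b ]

Solving the linear system:
  x*      = (1.4, 0.6)
  lambda* = (-2.1)
  f(x*)   = 2.2

x* = (1.4, 0.6), lambda* = (-2.1)


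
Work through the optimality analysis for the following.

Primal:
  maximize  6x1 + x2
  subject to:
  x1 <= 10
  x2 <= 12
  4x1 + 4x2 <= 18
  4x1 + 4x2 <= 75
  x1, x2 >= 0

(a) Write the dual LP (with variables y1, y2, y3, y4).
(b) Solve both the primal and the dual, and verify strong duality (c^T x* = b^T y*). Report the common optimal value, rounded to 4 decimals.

The standard primal-dual pair for 'max c^T x s.t. A x <= b, x >= 0' is:
  Dual:  min b^T y  s.t.  A^T y >= c,  y >= 0.

So the dual LP is:
  minimize  10y1 + 12y2 + 18y3 + 75y4
  subject to:
    y1 + 4y3 + 4y4 >= 6
    y2 + 4y3 + 4y4 >= 1
    y1, y2, y3, y4 >= 0

Solving the primal: x* = (4.5, 0).
  primal value c^T x* = 27.
Solving the dual: y* = (0, 0, 1.5, 0).
  dual value b^T y* = 27.
Strong duality: c^T x* = b^T y*. Confirmed.

27


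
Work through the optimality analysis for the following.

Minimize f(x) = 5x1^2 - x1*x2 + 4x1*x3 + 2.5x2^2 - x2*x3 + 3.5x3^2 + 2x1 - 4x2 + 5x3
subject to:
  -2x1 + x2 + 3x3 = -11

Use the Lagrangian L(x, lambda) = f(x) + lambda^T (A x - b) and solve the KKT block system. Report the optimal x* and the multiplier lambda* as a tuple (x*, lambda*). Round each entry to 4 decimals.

Form the Lagrangian:
  L(x, lambda) = (1/2) x^T Q x + c^T x + lambda^T (A x - b)
Stationarity (grad_x L = 0): Q x + c + A^T lambda = 0.
Primal feasibility: A x = b.

This gives the KKT block system:
  [ Q   A^T ] [ x     ]   [-c ]
  [ A    0  ] [ lambda ] = [ b ]

Solving the linear system:
  x*      = (1.4326, -0.0045, -2.7101)
  lambda* = (2.7452)
  f(x*)   = 9.765

x* = (1.4326, -0.0045, -2.7101), lambda* = (2.7452)


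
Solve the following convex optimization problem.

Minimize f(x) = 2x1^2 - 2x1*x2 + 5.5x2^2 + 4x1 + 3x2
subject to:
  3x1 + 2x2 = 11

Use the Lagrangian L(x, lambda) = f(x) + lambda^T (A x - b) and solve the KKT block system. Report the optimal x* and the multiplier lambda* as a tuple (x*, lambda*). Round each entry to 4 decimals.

Form the Lagrangian:
  L(x, lambda) = (1/2) x^T Q x + c^T x + lambda^T (A x - b)
Stationarity (grad_x L = 0): Q x + c + A^T lambda = 0.
Primal feasibility: A x = b.

This gives the KKT block system:
  [ Q   A^T ] [ x     ]   [-c ]
  [ A    0  ] [ lambda ] = [ b ]

Solving the linear system:
  x*      = (2.9424, 1.0863)
  lambda* = (-4.5324)
  f(x*)   = 32.4424

x* = (2.9424, 1.0863), lambda* = (-4.5324)


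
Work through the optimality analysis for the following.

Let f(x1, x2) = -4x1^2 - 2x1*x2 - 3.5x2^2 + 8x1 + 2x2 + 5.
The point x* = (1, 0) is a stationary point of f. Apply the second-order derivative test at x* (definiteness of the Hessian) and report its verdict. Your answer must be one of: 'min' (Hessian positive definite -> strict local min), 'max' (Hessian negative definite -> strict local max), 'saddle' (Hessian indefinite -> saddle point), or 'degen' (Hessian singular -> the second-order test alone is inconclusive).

Compute the Hessian H = grad^2 f:
  H = [[-8, -2], [-2, -7]]
Verify stationarity: grad f(x*) = H x* + g = (0, 0).
Eigenvalues of H: -9.5616, -5.4384.
Both eigenvalues < 0, so H is negative definite -> x* is a strict local max.

max


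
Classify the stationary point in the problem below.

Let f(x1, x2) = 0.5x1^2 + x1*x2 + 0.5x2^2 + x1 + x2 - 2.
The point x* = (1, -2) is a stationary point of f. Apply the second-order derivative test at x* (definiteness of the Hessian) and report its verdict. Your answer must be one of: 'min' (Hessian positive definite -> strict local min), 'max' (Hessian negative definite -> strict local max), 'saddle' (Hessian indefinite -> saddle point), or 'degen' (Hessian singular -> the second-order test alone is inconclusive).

Compute the Hessian H = grad^2 f:
  H = [[1, 1], [1, 1]]
Verify stationarity: grad f(x*) = H x* + g = (0, 0).
Eigenvalues of H: 0, 2.
H has a zero eigenvalue (singular; positive semidefinite but not definite), so H is neither positive definite, negative definite, nor indefinite. The second-order test alone is inconclusive -> degen.
(Indeed, f is constant along the null direction of H through x*, so x* is not a strict local extremum.)

degen


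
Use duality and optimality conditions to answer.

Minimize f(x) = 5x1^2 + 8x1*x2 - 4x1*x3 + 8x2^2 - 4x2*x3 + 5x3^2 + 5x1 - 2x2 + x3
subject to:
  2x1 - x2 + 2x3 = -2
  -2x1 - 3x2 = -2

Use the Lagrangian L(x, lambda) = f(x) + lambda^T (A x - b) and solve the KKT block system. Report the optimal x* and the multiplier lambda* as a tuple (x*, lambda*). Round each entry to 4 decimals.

Form the Lagrangian:
  L(x, lambda) = (1/2) x^T Q x + c^T x + lambda^T (A x - b)
Stationarity (grad_x L = 0): Q x + c + A^T lambda = 0.
Primal feasibility: A x = b.

This gives the KKT block system:
  [ Q   A^T ] [ x     ]   [-c ]
  [ A    0  ] [ lambda ] = [ b ]

Solving the linear system:
  x*      = (-0.596, 1.064, 0.128)
  lambda* = (-0.204, 3.316)
  f(x*)   = 0.622

x* = (-0.596, 1.064, 0.128), lambda* = (-0.204, 3.316)


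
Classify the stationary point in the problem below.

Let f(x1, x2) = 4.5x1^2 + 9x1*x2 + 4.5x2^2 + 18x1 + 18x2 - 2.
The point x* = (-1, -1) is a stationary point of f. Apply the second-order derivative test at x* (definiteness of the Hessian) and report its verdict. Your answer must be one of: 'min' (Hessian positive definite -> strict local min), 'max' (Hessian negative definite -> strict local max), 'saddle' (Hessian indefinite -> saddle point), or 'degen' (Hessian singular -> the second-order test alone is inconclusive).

Compute the Hessian H = grad^2 f:
  H = [[9, 9], [9, 9]]
Verify stationarity: grad f(x*) = H x* + g = (0, 0).
Eigenvalues of H: 0, 18.
H has a zero eigenvalue (singular; positive semidefinite but not definite), so H is neither positive definite, negative definite, nor indefinite. The second-order test alone is inconclusive -> degen.
(Indeed, f is constant along the null direction of H through x*, so x* is not a strict local extremum.)

degen


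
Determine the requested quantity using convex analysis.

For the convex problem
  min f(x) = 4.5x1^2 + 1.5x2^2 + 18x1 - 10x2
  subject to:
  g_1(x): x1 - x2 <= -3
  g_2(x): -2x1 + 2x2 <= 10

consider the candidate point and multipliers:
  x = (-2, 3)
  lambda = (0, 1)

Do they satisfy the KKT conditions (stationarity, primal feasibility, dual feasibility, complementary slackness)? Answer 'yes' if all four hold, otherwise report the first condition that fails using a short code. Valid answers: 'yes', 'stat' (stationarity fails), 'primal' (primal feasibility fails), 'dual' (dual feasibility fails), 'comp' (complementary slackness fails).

Gradient of f: grad f(x) = Q x + c = (0, -1)
Constraint values g_i(x) = a_i^T x - b_i:
  g_1((-2, 3)) = -2
  g_2((-2, 3)) = 0
Stationarity residual: grad f(x) + sum_i lambda_i a_i = (-2, 1)
  -> stationarity FAILS
Primal feasibility (all g_i <= 0): OK
Dual feasibility (all lambda_i >= 0): OK
Complementary slackness (lambda_i * g_i(x) = 0 for all i): OK

Verdict: the first failing condition is stationarity -> stat.

stat


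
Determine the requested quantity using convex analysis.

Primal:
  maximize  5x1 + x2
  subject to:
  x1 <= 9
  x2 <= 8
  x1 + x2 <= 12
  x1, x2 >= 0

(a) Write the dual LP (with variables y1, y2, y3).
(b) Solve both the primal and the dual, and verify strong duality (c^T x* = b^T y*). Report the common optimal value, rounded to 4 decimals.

The standard primal-dual pair for 'max c^T x s.t. A x <= b, x >= 0' is:
  Dual:  min b^T y  s.t.  A^T y >= c,  y >= 0.

So the dual LP is:
  minimize  9y1 + 8y2 + 12y3
  subject to:
    y1 + y3 >= 5
    y2 + y3 >= 1
    y1, y2, y3 >= 0

Solving the primal: x* = (9, 3).
  primal value c^T x* = 48.
Solving the dual: y* = (4, 0, 1).
  dual value b^T y* = 48.
Strong duality: c^T x* = b^T y*. Confirmed.

48


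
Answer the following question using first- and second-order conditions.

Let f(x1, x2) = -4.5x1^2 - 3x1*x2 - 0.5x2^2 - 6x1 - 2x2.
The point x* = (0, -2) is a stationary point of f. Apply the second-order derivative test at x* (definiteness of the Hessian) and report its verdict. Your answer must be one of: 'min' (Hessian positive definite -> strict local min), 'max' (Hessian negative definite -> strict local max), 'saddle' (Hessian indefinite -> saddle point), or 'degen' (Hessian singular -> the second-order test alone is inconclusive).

Compute the Hessian H = grad^2 f:
  H = [[-9, -3], [-3, -1]]
Verify stationarity: grad f(x*) = H x* + g = (0, 0).
Eigenvalues of H: -10, 0.
H has a zero eigenvalue (singular; negative semidefinite but not definite), so H is neither positive definite, negative definite, nor indefinite. The second-order test alone is inconclusive -> degen.
(Indeed, f is constant along the null direction of H through x*, so x* is not a strict local extremum.)

degen


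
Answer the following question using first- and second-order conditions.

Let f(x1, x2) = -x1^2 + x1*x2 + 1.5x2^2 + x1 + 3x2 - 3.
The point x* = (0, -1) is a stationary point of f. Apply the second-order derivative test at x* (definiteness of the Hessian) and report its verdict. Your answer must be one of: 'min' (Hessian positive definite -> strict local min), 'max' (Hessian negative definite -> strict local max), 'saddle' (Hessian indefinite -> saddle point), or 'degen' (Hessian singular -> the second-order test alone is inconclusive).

Compute the Hessian H = grad^2 f:
  H = [[-2, 1], [1, 3]]
Verify stationarity: grad f(x*) = H x* + g = (0, 0).
Eigenvalues of H: -2.1926, 3.1926.
Eigenvalues have mixed signs, so H is indefinite -> x* is a saddle point.

saddle


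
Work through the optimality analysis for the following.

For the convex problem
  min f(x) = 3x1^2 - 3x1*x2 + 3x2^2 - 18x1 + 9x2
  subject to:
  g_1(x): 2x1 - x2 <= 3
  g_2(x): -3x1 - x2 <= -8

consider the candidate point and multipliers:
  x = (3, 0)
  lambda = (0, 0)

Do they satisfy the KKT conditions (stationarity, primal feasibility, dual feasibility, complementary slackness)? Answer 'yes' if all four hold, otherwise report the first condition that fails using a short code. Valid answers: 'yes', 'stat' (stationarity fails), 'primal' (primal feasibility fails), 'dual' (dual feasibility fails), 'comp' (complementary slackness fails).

Gradient of f: grad f(x) = Q x + c = (0, 0)
Constraint values g_i(x) = a_i^T x - b_i:
  g_1((3, 0)) = 3
  g_2((3, 0)) = -1
Stationarity residual: grad f(x) + sum_i lambda_i a_i = (0, 0)
  -> stationarity OK
Primal feasibility (all g_i <= 0): FAILS
Dual feasibility (all lambda_i >= 0): OK
Complementary slackness (lambda_i * g_i(x) = 0 for all i): OK

Verdict: the first failing condition is primal_feasibility -> primal.

primal


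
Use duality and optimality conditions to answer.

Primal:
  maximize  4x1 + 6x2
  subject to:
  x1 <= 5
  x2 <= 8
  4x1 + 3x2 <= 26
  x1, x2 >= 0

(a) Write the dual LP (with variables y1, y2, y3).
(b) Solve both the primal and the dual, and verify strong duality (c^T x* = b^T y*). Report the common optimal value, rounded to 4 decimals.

The standard primal-dual pair for 'max c^T x s.t. A x <= b, x >= 0' is:
  Dual:  min b^T y  s.t.  A^T y >= c,  y >= 0.

So the dual LP is:
  minimize  5y1 + 8y2 + 26y3
  subject to:
    y1 + 4y3 >= 4
    y2 + 3y3 >= 6
    y1, y2, y3 >= 0

Solving the primal: x* = (0.5, 8).
  primal value c^T x* = 50.
Solving the dual: y* = (0, 3, 1).
  dual value b^T y* = 50.
Strong duality: c^T x* = b^T y*. Confirmed.

50


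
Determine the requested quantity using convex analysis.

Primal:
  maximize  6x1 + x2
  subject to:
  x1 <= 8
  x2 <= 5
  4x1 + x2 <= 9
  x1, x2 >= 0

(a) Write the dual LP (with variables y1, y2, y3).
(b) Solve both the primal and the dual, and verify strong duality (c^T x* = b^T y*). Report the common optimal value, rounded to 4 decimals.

The standard primal-dual pair for 'max c^T x s.t. A x <= b, x >= 0' is:
  Dual:  min b^T y  s.t.  A^T y >= c,  y >= 0.

So the dual LP is:
  minimize  8y1 + 5y2 + 9y3
  subject to:
    y1 + 4y3 >= 6
    y2 + y3 >= 1
    y1, y2, y3 >= 0

Solving the primal: x* = (2.25, 0).
  primal value c^T x* = 13.5.
Solving the dual: y* = (0, 0, 1.5).
  dual value b^T y* = 13.5.
Strong duality: c^T x* = b^T y*. Confirmed.

13.5


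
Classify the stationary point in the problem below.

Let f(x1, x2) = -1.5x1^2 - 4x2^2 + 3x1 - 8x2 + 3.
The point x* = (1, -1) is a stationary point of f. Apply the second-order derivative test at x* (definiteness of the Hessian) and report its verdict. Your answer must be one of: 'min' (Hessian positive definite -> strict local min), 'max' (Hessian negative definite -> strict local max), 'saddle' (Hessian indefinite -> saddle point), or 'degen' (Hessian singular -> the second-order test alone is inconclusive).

Compute the Hessian H = grad^2 f:
  H = [[-3, 0], [0, -8]]
Verify stationarity: grad f(x*) = H x* + g = (0, 0).
Eigenvalues of H: -8, -3.
Both eigenvalues < 0, so H is negative definite -> x* is a strict local max.

max


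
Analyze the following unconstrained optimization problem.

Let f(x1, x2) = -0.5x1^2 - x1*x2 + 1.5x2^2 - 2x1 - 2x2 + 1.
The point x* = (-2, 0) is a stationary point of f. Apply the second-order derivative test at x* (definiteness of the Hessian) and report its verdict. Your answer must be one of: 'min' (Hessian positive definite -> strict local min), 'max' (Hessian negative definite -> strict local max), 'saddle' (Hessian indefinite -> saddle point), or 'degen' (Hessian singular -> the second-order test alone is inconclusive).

Compute the Hessian H = grad^2 f:
  H = [[-1, -1], [-1, 3]]
Verify stationarity: grad f(x*) = H x* + g = (0, 0).
Eigenvalues of H: -1.2361, 3.2361.
Eigenvalues have mixed signs, so H is indefinite -> x* is a saddle point.

saddle


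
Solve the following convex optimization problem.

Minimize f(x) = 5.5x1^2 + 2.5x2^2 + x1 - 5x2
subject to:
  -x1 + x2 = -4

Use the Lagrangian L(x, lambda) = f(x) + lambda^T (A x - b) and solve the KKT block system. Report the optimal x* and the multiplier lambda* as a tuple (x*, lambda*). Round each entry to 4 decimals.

Form the Lagrangian:
  L(x, lambda) = (1/2) x^T Q x + c^T x + lambda^T (A x - b)
Stationarity (grad_x L = 0): Q x + c + A^T lambda = 0.
Primal feasibility: A x = b.

This gives the KKT block system:
  [ Q   A^T ] [ x     ]   [-c ]
  [ A    0  ] [ lambda ] = [ b ]

Solving the linear system:
  x*      = (1.5, -2.5)
  lambda* = (17.5)
  f(x*)   = 42

x* = (1.5, -2.5), lambda* = (17.5)


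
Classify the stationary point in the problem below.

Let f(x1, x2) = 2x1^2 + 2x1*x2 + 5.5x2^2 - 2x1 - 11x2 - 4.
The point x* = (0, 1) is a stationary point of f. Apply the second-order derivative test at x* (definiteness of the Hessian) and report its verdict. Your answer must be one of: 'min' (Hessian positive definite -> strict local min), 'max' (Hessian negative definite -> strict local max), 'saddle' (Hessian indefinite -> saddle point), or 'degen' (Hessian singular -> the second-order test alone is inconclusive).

Compute the Hessian H = grad^2 f:
  H = [[4, 2], [2, 11]]
Verify stationarity: grad f(x*) = H x* + g = (0, 0).
Eigenvalues of H: 3.4689, 11.5311.
Both eigenvalues > 0, so H is positive definite -> x* is a strict local min.

min


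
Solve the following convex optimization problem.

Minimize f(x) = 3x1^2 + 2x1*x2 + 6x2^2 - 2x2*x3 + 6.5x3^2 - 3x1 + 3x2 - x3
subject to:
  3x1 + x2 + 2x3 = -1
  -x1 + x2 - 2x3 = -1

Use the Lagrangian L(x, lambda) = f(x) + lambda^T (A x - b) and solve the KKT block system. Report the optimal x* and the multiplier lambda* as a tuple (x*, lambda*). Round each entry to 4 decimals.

Form the Lagrangian:
  L(x, lambda) = (1/2) x^T Q x + c^T x + lambda^T (A x - b)
Stationarity (grad_x L = 0): Q x + c + A^T lambda = 0.
Primal feasibility: A x = b.

This gives the KKT block system:
  [ Q   A^T ] [ x     ]   [-c ]
  [ A    0  ] [ lambda ] = [ b ]

Solving the linear system:
  x*      = (-0.1304, -0.8696, 0.1304)
  lambda* = (3.3696, 4.587)
  f(x*)   = 2.8043

x* = (-0.1304, -0.8696, 0.1304), lambda* = (3.3696, 4.587)


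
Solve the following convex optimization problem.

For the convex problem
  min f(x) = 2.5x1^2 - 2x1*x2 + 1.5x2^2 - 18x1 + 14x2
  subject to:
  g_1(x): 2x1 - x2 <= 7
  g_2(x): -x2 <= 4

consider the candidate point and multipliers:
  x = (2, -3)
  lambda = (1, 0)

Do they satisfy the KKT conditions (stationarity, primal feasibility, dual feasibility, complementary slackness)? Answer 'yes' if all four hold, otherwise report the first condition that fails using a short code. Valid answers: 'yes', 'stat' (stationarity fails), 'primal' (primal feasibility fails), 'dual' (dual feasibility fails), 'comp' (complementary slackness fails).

Gradient of f: grad f(x) = Q x + c = (-2, 1)
Constraint values g_i(x) = a_i^T x - b_i:
  g_1((2, -3)) = 0
  g_2((2, -3)) = -1
Stationarity residual: grad f(x) + sum_i lambda_i a_i = (0, 0)
  -> stationarity OK
Primal feasibility (all g_i <= 0): OK
Dual feasibility (all lambda_i >= 0): OK
Complementary slackness (lambda_i * g_i(x) = 0 for all i): OK

Verdict: yes, KKT holds.

yes


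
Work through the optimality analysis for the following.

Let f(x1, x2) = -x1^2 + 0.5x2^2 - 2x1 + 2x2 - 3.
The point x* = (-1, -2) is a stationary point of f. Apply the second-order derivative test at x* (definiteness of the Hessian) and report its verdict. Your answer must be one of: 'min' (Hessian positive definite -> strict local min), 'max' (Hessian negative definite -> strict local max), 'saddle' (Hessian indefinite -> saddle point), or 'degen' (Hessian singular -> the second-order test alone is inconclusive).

Compute the Hessian H = grad^2 f:
  H = [[-2, 0], [0, 1]]
Verify stationarity: grad f(x*) = H x* + g = (0, 0).
Eigenvalues of H: -2, 1.
Eigenvalues have mixed signs, so H is indefinite -> x* is a saddle point.

saddle
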